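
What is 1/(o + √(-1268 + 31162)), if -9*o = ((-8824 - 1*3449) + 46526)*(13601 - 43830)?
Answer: 9318905433/1072123437888898555 - 81*√29894/1072123437888898555 ≈ 8.6920e-9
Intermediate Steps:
o = 1035433937/9 (o = -((-8824 - 1*3449) + 46526)*(13601 - 43830)/9 = -((-8824 - 3449) + 46526)*(-30229)/9 = -(-12273 + 46526)*(-30229)/9 = -34253*(-30229)/9 = -⅑*(-1035433937) = 1035433937/9 ≈ 1.1505e+8)
1/(o + √(-1268 + 31162)) = 1/(1035433937/9 + √(-1268 + 31162)) = 1/(1035433937/9 + √29894)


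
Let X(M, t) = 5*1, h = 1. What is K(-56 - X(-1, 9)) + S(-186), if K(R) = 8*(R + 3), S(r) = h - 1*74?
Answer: -537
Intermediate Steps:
X(M, t) = 5
S(r) = -73 (S(r) = 1 - 1*74 = 1 - 74 = -73)
K(R) = 24 + 8*R (K(R) = 8*(3 + R) = 24 + 8*R)
K(-56 - X(-1, 9)) + S(-186) = (24 + 8*(-56 - 1*5)) - 73 = (24 + 8*(-56 - 5)) - 73 = (24 + 8*(-61)) - 73 = (24 - 488) - 73 = -464 - 73 = -537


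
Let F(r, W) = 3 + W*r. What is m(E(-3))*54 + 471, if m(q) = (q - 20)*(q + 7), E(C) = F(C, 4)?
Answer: 3603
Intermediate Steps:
E(C) = 3 + 4*C
m(q) = (-20 + q)*(7 + q)
m(E(-3))*54 + 471 = (-140 + (3 + 4*(-3))² - 13*(3 + 4*(-3)))*54 + 471 = (-140 + (3 - 12)² - 13*(3 - 12))*54 + 471 = (-140 + (-9)² - 13*(-9))*54 + 471 = (-140 + 81 + 117)*54 + 471 = 58*54 + 471 = 3132 + 471 = 3603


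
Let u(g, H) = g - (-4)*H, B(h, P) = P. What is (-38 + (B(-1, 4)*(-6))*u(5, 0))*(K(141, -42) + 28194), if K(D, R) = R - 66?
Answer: -4437588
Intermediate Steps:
u(g, H) = g + 4*H
K(D, R) = -66 + R
(-38 + (B(-1, 4)*(-6))*u(5, 0))*(K(141, -42) + 28194) = (-38 + (4*(-6))*(5 + 4*0))*((-66 - 42) + 28194) = (-38 - 24*(5 + 0))*(-108 + 28194) = (-38 - 24*5)*28086 = (-38 - 120)*28086 = -158*28086 = -4437588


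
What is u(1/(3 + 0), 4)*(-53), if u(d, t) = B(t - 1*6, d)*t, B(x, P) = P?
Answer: -212/3 ≈ -70.667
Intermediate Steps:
u(d, t) = d*t
u(1/(3 + 0), 4)*(-53) = (4/(3 + 0))*(-53) = (4/3)*(-53) = -212/3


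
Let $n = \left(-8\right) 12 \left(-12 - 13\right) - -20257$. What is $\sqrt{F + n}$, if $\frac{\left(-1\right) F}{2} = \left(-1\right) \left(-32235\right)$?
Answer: $i \sqrt{41813} \approx 204.48 i$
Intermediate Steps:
$F = -64470$ ($F = - 2 \left(\left(-1\right) \left(-32235\right)\right) = \left(-2\right) 32235 = -64470$)
$n = 22657$ ($n = - 96 \left(-12 - 13\right) + 20257 = \left(-96\right) \left(-25\right) + 20257 = 2400 + 20257 = 22657$)
$\sqrt{F + n} = \sqrt{-64470 + 22657} = \sqrt{-41813} = i \sqrt{41813}$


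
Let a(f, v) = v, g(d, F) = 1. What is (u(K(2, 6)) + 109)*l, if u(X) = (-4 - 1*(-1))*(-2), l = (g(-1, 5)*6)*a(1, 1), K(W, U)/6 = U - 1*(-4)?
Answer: 690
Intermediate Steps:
K(W, U) = 24 + 6*U (K(W, U) = 6*(U - 1*(-4)) = 6*(U + 4) = 6*(4 + U) = 24 + 6*U)
l = 6 (l = (1*6)*1 = 6*1 = 6)
u(X) = 6 (u(X) = (-4 + 1)*(-2) = -3*(-2) = 6)
(u(K(2, 6)) + 109)*l = (6 + 109)*6 = 115*6 = 690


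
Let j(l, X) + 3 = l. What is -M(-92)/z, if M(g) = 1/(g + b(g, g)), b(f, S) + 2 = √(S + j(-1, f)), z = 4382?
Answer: 47/19570012 + I*√6/9785006 ≈ 2.4016e-6 + 2.5033e-7*I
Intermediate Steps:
j(l, X) = -3 + l
b(f, S) = -2 + √(-4 + S) (b(f, S) = -2 + √(S + (-3 - 1)) = -2 + √(S - 4) = -2 + √(-4 + S))
M(g) = 1/(-2 + g + √(-4 + g)) (M(g) = 1/(g + (-2 + √(-4 + g))) = 1/(-2 + g + √(-4 + g)))
-M(-92)/z = -1/((-2 - 92 + √(-4 - 92))*4382) = -1/((-2 - 92 + √(-96))*4382) = -1/((-2 - 92 + 4*I*√6)*4382) = -1/((-94 + 4*I*√6)*4382) = -1/(4382*(-94 + 4*I*√6))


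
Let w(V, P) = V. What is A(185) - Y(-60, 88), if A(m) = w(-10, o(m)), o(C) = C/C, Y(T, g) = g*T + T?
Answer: 5330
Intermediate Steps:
Y(T, g) = T + T*g (Y(T, g) = T*g + T = T + T*g)
o(C) = 1
A(m) = -10
A(185) - Y(-60, 88) = -10 - (-60)*(1 + 88) = -10 - (-60)*89 = -10 - 1*(-5340) = -10 + 5340 = 5330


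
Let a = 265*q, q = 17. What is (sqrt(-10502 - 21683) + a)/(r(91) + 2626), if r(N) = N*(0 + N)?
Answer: 4505/10907 + I*sqrt(32185)/10907 ≈ 0.41304 + 0.016448*I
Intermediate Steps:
r(N) = N**2 (r(N) = N*N = N**2)
a = 4505 (a = 265*17 = 4505)
(sqrt(-10502 - 21683) + a)/(r(91) + 2626) = (sqrt(-10502 - 21683) + 4505)/(91**2 + 2626) = (sqrt(-32185) + 4505)/(8281 + 2626) = (I*sqrt(32185) + 4505)/10907 = (4505 + I*sqrt(32185))*(1/10907) = 4505/10907 + I*sqrt(32185)/10907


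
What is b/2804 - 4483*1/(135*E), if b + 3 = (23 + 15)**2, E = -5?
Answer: 13543007/1892700 ≈ 7.1554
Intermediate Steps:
b = 1441 (b = -3 + (23 + 15)**2 = -3 + 38**2 = -3 + 1444 = 1441)
b/2804 - 4483*1/(135*E) = 1441/2804 - 4483/(-15*(-5)*(-9)) = 1441*(1/2804) - 4483/(75*(-9)) = 1441/2804 - 4483/(-675) = 1441/2804 - 4483*(-1/675) = 1441/2804 + 4483/675 = 13543007/1892700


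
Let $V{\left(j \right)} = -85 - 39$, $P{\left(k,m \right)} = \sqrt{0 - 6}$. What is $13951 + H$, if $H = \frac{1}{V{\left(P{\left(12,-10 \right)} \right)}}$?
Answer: $\frac{1729923}{124} \approx 13951.0$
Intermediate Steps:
$P{\left(k,m \right)} = i \sqrt{6}$ ($P{\left(k,m \right)} = \sqrt{-6} = i \sqrt{6}$)
$V{\left(j \right)} = -124$ ($V{\left(j \right)} = -85 - 39 = -124$)
$H = - \frac{1}{124}$ ($H = \frac{1}{-124} = - \frac{1}{124} \approx -0.0080645$)
$13951 + H = 13951 - \frac{1}{124} = \frac{1729923}{124}$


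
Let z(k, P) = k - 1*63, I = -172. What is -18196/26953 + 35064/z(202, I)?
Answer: 942550748/3746467 ≈ 251.58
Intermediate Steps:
z(k, P) = -63 + k (z(k, P) = k - 63 = -63 + k)
-18196/26953 + 35064/z(202, I) = -18196/26953 + 35064/(-63 + 202) = -18196*1/26953 + 35064/139 = -18196/26953 + 35064*(1/139) = -18196/26953 + 35064/139 = 942550748/3746467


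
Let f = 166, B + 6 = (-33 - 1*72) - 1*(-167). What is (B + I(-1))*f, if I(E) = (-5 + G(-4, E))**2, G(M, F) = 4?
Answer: 9462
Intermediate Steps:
B = 56 (B = -6 + ((-33 - 1*72) - 1*(-167)) = -6 + ((-33 - 72) + 167) = -6 + (-105 + 167) = -6 + 62 = 56)
I(E) = 1 (I(E) = (-5 + 4)**2 = (-1)**2 = 1)
(B + I(-1))*f = (56 + 1)*166 = 57*166 = 9462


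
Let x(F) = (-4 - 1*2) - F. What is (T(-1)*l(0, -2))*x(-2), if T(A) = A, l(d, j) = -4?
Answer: -16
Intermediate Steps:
x(F) = -6 - F (x(F) = (-4 - 2) - F = -6 - F)
(T(-1)*l(0, -2))*x(-2) = (-1*(-4))*(-6 - 1*(-2)) = 4*(-6 + 2) = 4*(-4) = -16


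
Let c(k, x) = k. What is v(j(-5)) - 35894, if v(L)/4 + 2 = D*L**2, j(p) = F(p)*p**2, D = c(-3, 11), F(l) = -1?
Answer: -43402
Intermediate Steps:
D = -3
j(p) = -p**2
v(L) = -8 - 12*L**2 (v(L) = -8 + 4*(-3*L**2) = -8 - 12*L**2)
v(j(-5)) - 35894 = (-8 - 12*(-1*(-5)**2)**2) - 35894 = (-8 - 12*(-1*25)**2) - 35894 = (-8 - 12*(-25)**2) - 35894 = (-8 - 12*625) - 35894 = (-8 - 7500) - 35894 = -7508 - 35894 = -43402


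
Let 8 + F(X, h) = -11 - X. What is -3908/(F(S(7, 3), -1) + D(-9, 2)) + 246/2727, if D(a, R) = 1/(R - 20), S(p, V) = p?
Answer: 63981154/426321 ≈ 150.08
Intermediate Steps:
D(a, R) = 1/(-20 + R)
F(X, h) = -19 - X (F(X, h) = -8 + (-11 - X) = -19 - X)
-3908/(F(S(7, 3), -1) + D(-9, 2)) + 246/2727 = -3908/((-19 - 1*7) + 1/(-20 + 2)) + 246/2727 = -3908/((-19 - 7) + 1/(-18)) + 246*(1/2727) = -3908/(-26 - 1/18) + 82/909 = -3908/(-469/18) + 82/909 = -3908*(-18/469) + 82/909 = 70344/469 + 82/909 = 63981154/426321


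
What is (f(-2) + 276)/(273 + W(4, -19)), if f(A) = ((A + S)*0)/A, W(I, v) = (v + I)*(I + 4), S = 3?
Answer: 92/51 ≈ 1.8039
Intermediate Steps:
W(I, v) = (4 + I)*(I + v) (W(I, v) = (I + v)*(4 + I) = (4 + I)*(I + v))
f(A) = 0 (f(A) = ((A + 3)*0)/A = ((3 + A)*0)/A = 0/A = 0)
(f(-2) + 276)/(273 + W(4, -19)) = (0 + 276)/(273 + (4² + 4*4 + 4*(-19) + 4*(-19))) = 276/(273 + (16 + 16 - 76 - 76)) = 276/(273 - 120) = 276/153 = 276*(1/153) = 92/51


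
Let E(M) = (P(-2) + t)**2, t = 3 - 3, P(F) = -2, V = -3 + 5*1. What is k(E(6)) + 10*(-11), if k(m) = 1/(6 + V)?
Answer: -879/8 ≈ -109.88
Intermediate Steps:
V = 2 (V = -3 + 5 = 2)
t = 0
E(M) = 4 (E(M) = (-2 + 0)**2 = (-2)**2 = 4)
k(m) = 1/8 (k(m) = 1/(6 + 2) = 1/8)
k(E(6)) + 10*(-11) = 1/8 + 10*(-11) = 1/8 - 110 = -879/8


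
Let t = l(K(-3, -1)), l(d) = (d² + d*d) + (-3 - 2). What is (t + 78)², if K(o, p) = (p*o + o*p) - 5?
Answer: 5625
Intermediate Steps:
K(o, p) = -5 + 2*o*p (K(o, p) = (o*p + o*p) - 5 = 2*o*p - 5 = -5 + 2*o*p)
l(d) = -5 + 2*d² (l(d) = (d² + d²) - 5 = 2*d² - 5 = -5 + 2*d²)
t = -3 (t = -5 + 2*(-5 + 2*(-3)*(-1))² = -5 + 2*(-5 + 6)² = -5 + 2*1² = -5 + 2*1 = -5 + 2 = -3)
(t + 78)² = (-3 + 78)² = 75² = 5625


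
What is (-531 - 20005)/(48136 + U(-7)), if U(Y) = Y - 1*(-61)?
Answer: -10268/24095 ≈ -0.42615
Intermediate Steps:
U(Y) = 61 + Y (U(Y) = Y + 61 = 61 + Y)
(-531 - 20005)/(48136 + U(-7)) = (-531 - 20005)/(48136 + (61 - 7)) = -20536/(48136 + 54) = -20536/48190 = -20536*1/48190 = -10268/24095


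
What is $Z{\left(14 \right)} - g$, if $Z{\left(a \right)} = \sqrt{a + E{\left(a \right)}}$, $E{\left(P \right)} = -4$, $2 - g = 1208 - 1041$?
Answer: $165 + \sqrt{10} \approx 168.16$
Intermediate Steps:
$g = -165$ ($g = 2 - \left(1208 - 1041\right) = 2 - 167 = -165$)
$Z{\left(a \right)} = \sqrt{-4 + a}$ ($Z{\left(a \right)} = \sqrt{a - 4} = \sqrt{-4 + a}$)
$Z{\left(14 \right)} - g = \sqrt{-4 + 14} - -165 = \sqrt{10} + 165 = 165 + \sqrt{10}$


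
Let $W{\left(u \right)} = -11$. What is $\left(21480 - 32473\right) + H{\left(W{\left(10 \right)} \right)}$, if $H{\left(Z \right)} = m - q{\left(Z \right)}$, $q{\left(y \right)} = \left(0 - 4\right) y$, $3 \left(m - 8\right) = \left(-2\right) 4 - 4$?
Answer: $-11033$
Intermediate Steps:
$m = 4$ ($m = 8 + \frac{\left(-2\right) 4 - 4}{3} = 8 + \frac{-8 - 4}{3} = 8 + \frac{1}{3} \left(-12\right) = 8 - 4 = 4$)
$q{\left(y \right)} = - 4 y$
$H{\left(Z \right)} = 4 + 4 Z$ ($H{\left(Z \right)} = 4 - - 4 Z = 4 + 4 Z$)
$\left(21480 - 32473\right) + H{\left(W{\left(10 \right)} \right)} = \left(21480 - 32473\right) + \left(4 + 4 \left(-11\right)\right) = -10993 + \left(4 - 44\right) = -10993 - 40 = -11033$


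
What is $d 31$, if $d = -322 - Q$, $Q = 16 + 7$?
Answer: $-10695$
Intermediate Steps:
$Q = 23$
$d = -345$ ($d = -322 - 23 = -345$)
$d 31 = \left(-345\right) 31 = -10695$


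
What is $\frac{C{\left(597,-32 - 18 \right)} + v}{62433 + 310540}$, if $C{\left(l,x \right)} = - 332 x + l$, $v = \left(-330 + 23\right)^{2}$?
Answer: $\frac{111446}{372973} \approx 0.2988$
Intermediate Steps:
$v = 94249$ ($v = \left(-307\right)^{2} = 94249$)
$C{\left(l,x \right)} = l - 332 x$
$\frac{C{\left(597,-32 - 18 \right)} + v}{62433 + 310540} = \frac{\left(597 - 332 \left(-32 - 18\right)\right) + 94249}{62433 + 310540} = \frac{\left(597 - -16600\right) + 94249}{372973} = \left(\left(597 + 16600\right) + 94249\right) \frac{1}{372973} = \left(17197 + 94249\right) \frac{1}{372973} = 111446 \cdot \frac{1}{372973} = \frac{111446}{372973}$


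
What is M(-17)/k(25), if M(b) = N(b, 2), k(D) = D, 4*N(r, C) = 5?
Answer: 1/20 ≈ 0.050000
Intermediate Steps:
N(r, C) = 5/4 (N(r, C) = (¼)*5 = 5/4)
M(b) = 5/4
M(-17)/k(25) = (5/4)/25 = (5/4)*(1/25) = 1/20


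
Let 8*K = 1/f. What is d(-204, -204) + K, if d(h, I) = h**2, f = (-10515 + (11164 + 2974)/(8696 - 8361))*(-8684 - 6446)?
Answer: 3534489848353603/84931032496 ≈ 41616.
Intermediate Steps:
f = 10616379062/67 (f = (-10515 + 14138/335)*(-15130) = -3508387/335*(-15130) = 10616379062/67 ≈ 1.5845e+8)
K = 67/84931032496 (K = 1/(8*(10616379062/67)) = (1/8)*(67/10616379062) = 67/84931032496 ≈ 7.8888e-10)
d(-204, -204) + K = (-204)**2 + 67/84931032496 = 41616 + 67/84931032496 = 3534489848353603/84931032496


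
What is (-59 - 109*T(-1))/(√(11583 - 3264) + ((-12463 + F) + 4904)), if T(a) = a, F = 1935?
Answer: -281200/31621057 - 50*√8319/31621057 ≈ -0.0090370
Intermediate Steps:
(-59 - 109*T(-1))/(√(11583 - 3264) + ((-12463 + F) + 4904)) = (-59 - 109*(-1))/(√(11583 - 3264) + ((-12463 + 1935) + 4904)) = (-59 + 109)/(√8319 + (-10528 + 4904)) = 50/(√8319 - 5624) = 50/(-5624 + √8319)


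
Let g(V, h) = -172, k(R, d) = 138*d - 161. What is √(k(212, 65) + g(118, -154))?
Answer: √8637 ≈ 92.935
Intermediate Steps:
k(R, d) = -161 + 138*d
√(k(212, 65) + g(118, -154)) = √((-161 + 138*65) - 172) = √((-161 + 8970) - 172) = √(8809 - 172) = √8637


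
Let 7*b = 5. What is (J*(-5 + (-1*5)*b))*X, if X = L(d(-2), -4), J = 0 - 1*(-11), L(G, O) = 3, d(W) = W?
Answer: -1980/7 ≈ -282.86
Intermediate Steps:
b = 5/7 (b = (⅐)*5 = 5/7 ≈ 0.71429)
J = 11 (J = 0 + 11 = 11)
X = 3
(J*(-5 + (-1*5)*b))*X = (11*(-5 - 1*5*(5/7)))*3 = (11*(-5 - 5*5/7))*3 = (11*(-5 - 25/7))*3 = (11*(-60/7))*3 = -660/7*3 = -1980/7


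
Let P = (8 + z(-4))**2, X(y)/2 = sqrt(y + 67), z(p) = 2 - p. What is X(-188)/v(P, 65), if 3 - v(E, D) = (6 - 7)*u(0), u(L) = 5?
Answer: 11*I/4 ≈ 2.75*I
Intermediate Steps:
X(y) = 2*sqrt(67 + y) (X(y) = 2*sqrt(y + 67) = 2*sqrt(67 + y))
P = 196 (P = (8 + (2 - 1*(-4)))**2 = (8 + (2 + 4))**2 = (8 + 6)**2 = 14**2 = 196)
v(E, D) = 8 (v(E, D) = 3 - (6 - 7)*5 = 3 - (-1)*5 = 3 - 1*(-5) = 3 + 5 = 8)
X(-188)/v(P, 65) = (2*sqrt(67 - 188))/8 = (2*sqrt(-121))*(1/8) = (2*(11*I))*(1/8) = (22*I)*(1/8) = 11*I/4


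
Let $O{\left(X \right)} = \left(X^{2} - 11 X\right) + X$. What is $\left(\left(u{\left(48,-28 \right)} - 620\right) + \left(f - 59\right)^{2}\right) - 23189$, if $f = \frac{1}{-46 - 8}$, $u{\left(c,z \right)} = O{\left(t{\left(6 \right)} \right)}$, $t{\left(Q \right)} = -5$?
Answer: $- \frac{59051375}{2916} \approx -20251.0$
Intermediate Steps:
$O{\left(X \right)} = X^{2} - 10 X$
$u{\left(c,z \right)} = 75$ ($u{\left(c,z \right)} = - 5 \left(-10 - 5\right) = \left(-5\right) \left(-15\right) = 75$)
$f = - \frac{1}{54}$ ($f = \frac{1}{-54} = - \frac{1}{54} \approx -0.018519$)
$\left(\left(u{\left(48,-28 \right)} - 620\right) + \left(f - 59\right)^{2}\right) - 23189 = \left(\left(75 - 620\right) + \left(- \frac{1}{54} - 59\right)^{2}\right) - 23189 = \left(-545 + \left(- \frac{3187}{54}\right)^{2}\right) - 23189 = \left(-545 + \frac{10156969}{2916}\right) - 23189 = \frac{8567749}{2916} - 23189 = - \frac{59051375}{2916}$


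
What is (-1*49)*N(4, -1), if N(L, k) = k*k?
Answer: -49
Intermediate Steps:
N(L, k) = k²
(-1*49)*N(4, -1) = -1*49*(-1)² = -49*1 = -49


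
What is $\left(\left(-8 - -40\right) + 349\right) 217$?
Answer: $82677$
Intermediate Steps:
$\left(\left(-8 - -40\right) + 349\right) 217 = \left(\left(-8 + 40\right) + 349\right) 217 = \left(32 + 349\right) 217 = 381 \cdot 217 = 82677$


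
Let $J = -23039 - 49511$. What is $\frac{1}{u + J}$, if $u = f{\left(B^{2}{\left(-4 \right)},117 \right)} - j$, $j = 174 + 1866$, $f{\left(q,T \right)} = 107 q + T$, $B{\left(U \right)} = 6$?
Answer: $- \frac{1}{70621} \approx -1.416 \cdot 10^{-5}$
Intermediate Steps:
$f{\left(q,T \right)} = T + 107 q$
$j = 2040$
$u = 1929$ ($u = \left(117 + 107 \cdot 6^{2}\right) - 2040 = \left(117 + 107 \cdot 36\right) - 2040 = \left(117 + 3852\right) - 2040 = 3969 - 2040 = 1929$)
$J = -72550$ ($J = -23039 - 49511 = -72550$)
$\frac{1}{u + J} = \frac{1}{1929 - 72550} = \frac{1}{-70621} = - \frac{1}{70621}$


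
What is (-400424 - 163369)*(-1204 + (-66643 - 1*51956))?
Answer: 67544092779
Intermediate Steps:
(-400424 - 163369)*(-1204 + (-66643 - 1*51956)) = -563793*(-1204 + (-66643 - 51956)) = -563793*(-1204 - 118599) = -563793*(-119803) = 67544092779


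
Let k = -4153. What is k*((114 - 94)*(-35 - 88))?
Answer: 10216380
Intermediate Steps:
k*((114 - 94)*(-35 - 88)) = -4153*(114 - 94)*(-35 - 88) = -83060*(-123) = -4153*(-2460) = 10216380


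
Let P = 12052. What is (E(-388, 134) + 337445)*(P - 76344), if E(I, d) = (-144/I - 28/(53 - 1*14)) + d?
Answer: -82104744413140/3783 ≈ -2.1704e+10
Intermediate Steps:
E(I, d) = -28/39 + d - 144/I (E(I, d) = (-144/I - 28/(53 - 14)) + d = (-144/I - 28/39) + d = (-28/39 - 144/I) + d = -28/39 + d - 144/I)
(E(-388, 134) + 337445)*(P - 76344) = ((-28/39 + 134 - 144/(-388)) + 337445)*(12052 - 76344) = ((-28/39 + 134 - 144*(-1/388)) + 337445)*(-64292) = ((-28/39 + 134 + 36/97) + 337445)*(-64292) = (505610/3783 + 337445)*(-64292) = (1277060045/3783)*(-64292) = -82104744413140/3783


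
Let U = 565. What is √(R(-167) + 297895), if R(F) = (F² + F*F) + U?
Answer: √354238 ≈ 595.18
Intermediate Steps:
R(F) = 565 + 2*F² (R(F) = (F² + F*F) + 565 = (F² + F²) + 565 = 2*F² + 565 = 565 + 2*F²)
√(R(-167) + 297895) = √((565 + 2*(-167)²) + 297895) = √((565 + 2*27889) + 297895) = √((565 + 55778) + 297895) = √(56343 + 297895) = √354238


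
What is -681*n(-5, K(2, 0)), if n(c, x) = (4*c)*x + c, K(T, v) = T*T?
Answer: 57885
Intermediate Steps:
K(T, v) = T²
n(c, x) = c + 4*c*x (n(c, x) = 4*c*x + c = c + 4*c*x)
-681*n(-5, K(2, 0)) = -(-3405)*(1 + 4*2²) = -(-3405)*(1 + 4*4) = -(-3405)*(1 + 16) = -(-3405)*17 = -681*(-85) = 57885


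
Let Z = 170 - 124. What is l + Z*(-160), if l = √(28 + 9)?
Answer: -7360 + √37 ≈ -7353.9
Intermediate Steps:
Z = 46
l = √37 ≈ 6.0828
l + Z*(-160) = √37 + 46*(-160) = √37 - 7360 = -7360 + √37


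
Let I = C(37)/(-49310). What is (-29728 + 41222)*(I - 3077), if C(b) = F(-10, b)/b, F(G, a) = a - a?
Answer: -35367038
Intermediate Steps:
F(G, a) = 0
C(b) = 0 (C(b) = 0/b = 0)
I = 0 (I = 0/(-49310) = 0*(-1/49310) = 0)
(-29728 + 41222)*(I - 3077) = (-29728 + 41222)*(0 - 3077) = 11494*(-3077) = -35367038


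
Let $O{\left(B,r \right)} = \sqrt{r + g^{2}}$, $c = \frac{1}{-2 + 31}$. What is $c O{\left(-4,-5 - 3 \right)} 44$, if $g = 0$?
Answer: $\frac{88 i \sqrt{2}}{29} \approx 4.2914 i$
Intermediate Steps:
$c = \frac{1}{29} \approx 0.034483$
$O{\left(B,r \right)} = \sqrt{r}$ ($O{\left(B,r \right)} = \sqrt{r + 0^{2}} = \sqrt{r + 0} = \sqrt{r}$)
$c O{\left(-4,-5 - 3 \right)} 44 = \frac{\sqrt{-5 - 3}}{29} \cdot 44 = \frac{\sqrt{-8}}{29} \cdot 44 = \frac{2 i \sqrt{2}}{29} \cdot 44 = \frac{88 i \sqrt{2}}{29}$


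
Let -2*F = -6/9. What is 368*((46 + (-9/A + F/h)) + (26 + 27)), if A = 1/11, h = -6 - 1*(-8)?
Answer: 184/3 ≈ 61.333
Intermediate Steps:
h = 2 (h = -6 + 8 = 2)
F = ⅓ (F = -(-3)/9 = -½*(-⅔) = ⅓ ≈ 0.33333)
A = 1/11 ≈ 0.090909
368*((46 + (-9/A + F/h)) + (26 + 27)) = 368*((46 + (-9/1/11 + (⅓)/2)) + (26 + 27)) = 368*((46 + (-9*11 + (⅓)*(½))) + 53) = 368*((46 + (-99 + ⅙)) + 53) = 368*((46 - 593/6) + 53) = 368*(-317/6 + 53) = 368*(⅙) = 184/3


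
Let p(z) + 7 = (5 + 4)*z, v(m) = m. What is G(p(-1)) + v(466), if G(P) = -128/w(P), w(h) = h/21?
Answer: 634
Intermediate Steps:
w(h) = h/21 (w(h) = h*(1/21) = h/21)
p(z) = -7 + 9*z (p(z) = -7 + (5 + 4)*z = -7 + 9*z)
G(P) = -2688/P (G(P) = -128*21/P = -2688/P)
G(p(-1)) + v(466) = -2688/(-7 + 9*(-1)) + 466 = -2688/(-7 - 9) + 466 = -2688/(-16) + 466 = -2688*(-1/16) + 466 = 168 + 466 = 634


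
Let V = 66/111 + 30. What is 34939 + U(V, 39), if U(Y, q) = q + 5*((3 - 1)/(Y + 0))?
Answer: 19797733/566 ≈ 34978.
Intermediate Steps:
V = 1132/37 (V = 66*(1/111) + 30 = 22/37 + 30 = 1132/37 ≈ 30.595)
U(Y, q) = q + 10/Y (U(Y, q) = q + 5*(2/Y) = q + 10/Y)
34939 + U(V, 39) = 34939 + (39 + 10/(1132/37)) = 34939 + (39 + 10*(37/1132)) = 34939 + (39 + 185/566) = 34939 + 22259/566 = 19797733/566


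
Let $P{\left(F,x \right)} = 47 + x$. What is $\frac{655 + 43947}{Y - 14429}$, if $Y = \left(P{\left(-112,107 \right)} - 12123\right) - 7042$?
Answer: $- \frac{22301}{16720} \approx -1.3338$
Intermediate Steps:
$Y = -19011$ ($Y = \left(\left(47 + 107\right) - 12123\right) - 7042 = \left(154 - 12123\right) - 7042 = -11969 - 7042 = -19011$)
$\frac{655 + 43947}{Y - 14429} = \frac{655 + 43947}{-19011 - 14429} = \frac{44602}{-33440} = 44602 \left(- \frac{1}{33440}\right) = - \frac{22301}{16720}$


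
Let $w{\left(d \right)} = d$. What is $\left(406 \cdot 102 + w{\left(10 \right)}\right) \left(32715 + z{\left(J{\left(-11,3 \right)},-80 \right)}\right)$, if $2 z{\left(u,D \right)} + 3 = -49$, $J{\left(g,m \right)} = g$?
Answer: $1354043758$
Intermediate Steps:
$z{\left(u,D \right)} = -26$ ($z{\left(u,D \right)} = - \frac{3}{2} + \frac{1}{2} \left(-49\right) = - \frac{3}{2} - \frac{49}{2} = -26$)
$\left(406 \cdot 102 + w{\left(10 \right)}\right) \left(32715 + z{\left(J{\left(-11,3 \right)},-80 \right)}\right) = \left(406 \cdot 102 + 10\right) \left(32715 - 26\right) = \left(41412 + 10\right) 32689 = 41422 \cdot 32689 = 1354043758$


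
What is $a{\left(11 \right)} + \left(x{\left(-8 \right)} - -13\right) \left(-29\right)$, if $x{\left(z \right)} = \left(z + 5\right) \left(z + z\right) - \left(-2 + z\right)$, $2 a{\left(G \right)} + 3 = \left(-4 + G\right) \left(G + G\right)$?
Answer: $- \frac{3967}{2} \approx -1983.5$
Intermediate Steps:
$a{\left(G \right)} = - \frac{3}{2} + G \left(-4 + G\right)$ ($a{\left(G \right)} = - \frac{3}{2} + \frac{\left(-4 + G\right) \left(G + G\right)}{2} = - \frac{3}{2} + \frac{\left(-4 + G\right) 2 G}{2} = - \frac{3}{2} + \frac{2 G \left(-4 + G\right)}{2} = - \frac{3}{2} + G \left(-4 + G\right)$)
$x{\left(z \right)} = 2 - z + 2 z \left(5 + z\right)$ ($x{\left(z \right)} = \left(5 + z\right) 2 z - \left(-2 + z\right) = 2 z \left(5 + z\right) - \left(-2 + z\right) = 2 - z + 2 z \left(5 + z\right)$)
$a{\left(11 \right)} + \left(x{\left(-8 \right)} - -13\right) \left(-29\right) = \left(- \frac{3}{2} + 11^{2} - 44\right) + \left(\left(2 + 2 \left(-8\right)^{2} + 9 \left(-8\right)\right) - -13\right) \left(-29\right) = \left(- \frac{3}{2} + 121 - 44\right) + \left(\left(2 + 2 \cdot 64 - 72\right) + 13\right) \left(-29\right) = \frac{151}{2} + \left(\left(2 + 128 - 72\right) + 13\right) \left(-29\right) = \frac{151}{2} + \left(58 + 13\right) \left(-29\right) = \frac{151}{2} + 71 \left(-29\right) = \frac{151}{2} - 2059 = - \frac{3967}{2}$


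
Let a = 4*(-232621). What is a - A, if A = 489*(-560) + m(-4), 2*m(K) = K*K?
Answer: -656652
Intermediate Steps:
m(K) = K²/2 (m(K) = (K*K)/2 = K²/2)
a = -930484
A = -273832 (A = 489*(-560) + (½)*(-4)² = -273840 + (½)*16 = -273840 + 8 = -273832)
a - A = -930484 - 1*(-273832) = -930484 + 273832 = -656652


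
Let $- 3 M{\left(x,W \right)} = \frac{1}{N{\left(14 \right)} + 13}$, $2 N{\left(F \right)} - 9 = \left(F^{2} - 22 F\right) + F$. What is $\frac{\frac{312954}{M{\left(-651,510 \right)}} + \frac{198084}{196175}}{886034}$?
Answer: $\frac{5801709662859}{173817719950} \approx 33.378$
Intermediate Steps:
$N{\left(F \right)} = \frac{9}{2} + \frac{F^{2}}{2} - \frac{21 F}{2}$ ($N{\left(F \right)} = \frac{9}{2} + \frac{\left(F^{2} - 22 F\right) + F}{2} = \frac{9}{2} + \frac{F^{2} - 21 F}{2} = \frac{9}{2} + \left(\frac{F^{2}}{2} - \frac{21 F}{2}\right) = \frac{9}{2} + \frac{F^{2}}{2} - \frac{21 F}{2}$)
$M{\left(x,W \right)} = \frac{2}{189}$ ($M{\left(x,W \right)} = - \frac{1}{3 \left(\left(\frac{9}{2} + \frac{14^{2}}{2} - 147\right) + 13\right)} = - \frac{1}{3 \left(\left(\frac{9}{2} + \frac{1}{2} \cdot 196 - 147\right) + 13\right)} = - \frac{1}{3 \left(\left(\frac{9}{2} + 98 - 147\right) + 13\right)} = - \frac{1}{3 \left(- \frac{89}{2} + 13\right)} = - \frac{1}{3 \left(- \frac{63}{2}\right)} = \left(- \frac{1}{3}\right) \left(- \frac{2}{63}\right) = \frac{2}{189}$)
$\frac{\frac{312954}{M{\left(-651,510 \right)}} + \frac{198084}{196175}}{886034} = \frac{\frac{312954}{\frac{2}{189}} + \frac{198084}{196175}}{886034} = \left(312954 \cdot \frac{189}{2} + 198084 \cdot \frac{1}{196175}\right) \frac{1}{886034} = \left(29574153 + \frac{198084}{196175}\right) \frac{1}{886034} = \frac{5801709662859}{196175} \cdot \frac{1}{886034} = \frac{5801709662859}{173817719950}$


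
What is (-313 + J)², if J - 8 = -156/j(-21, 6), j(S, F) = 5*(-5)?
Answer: 55785961/625 ≈ 89258.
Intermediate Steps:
j(S, F) = -25
J = 356/25 (J = 8 - 156/(-25) = 8 - 156*(-1/25) = 8 + 156/25 = 356/25 ≈ 14.240)
(-313 + J)² = (-313 + 356/25)² = (-7469/25)² = 55785961/625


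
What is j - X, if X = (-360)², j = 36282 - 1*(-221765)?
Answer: 128447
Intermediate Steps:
j = 258047 (j = 36282 + 221765 = 258047)
X = 129600
j - X = 258047 - 1*129600 = 258047 - 129600 = 128447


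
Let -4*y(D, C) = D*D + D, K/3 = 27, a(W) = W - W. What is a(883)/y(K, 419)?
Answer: 0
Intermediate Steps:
a(W) = 0
K = 81 (K = 3*27 = 81)
y(D, C) = -D/4 - D**2/4 (y(D, C) = -(D*D + D)/4 = -(D**2 + D)/4 = -(D + D**2)/4 = -D/4 - D**2/4)
a(883)/y(K, 419) = 0/((-1/4*81*(1 + 81))) = 0/((-1/4*81*82)) = 0/(-3321/2) = 0*(-2/3321) = 0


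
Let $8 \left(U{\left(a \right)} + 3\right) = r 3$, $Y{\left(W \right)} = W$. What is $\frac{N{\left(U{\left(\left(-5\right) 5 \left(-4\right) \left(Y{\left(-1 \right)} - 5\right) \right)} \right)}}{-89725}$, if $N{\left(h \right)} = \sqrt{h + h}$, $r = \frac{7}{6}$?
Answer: $- \frac{i \sqrt{82}}{358900} \approx - 2.5231 \cdot 10^{-5} i$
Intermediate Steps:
$r = \frac{7}{6}$ ($r = 7 \cdot \frac{1}{6} = \frac{7}{6} \approx 1.1667$)
$U{\left(a \right)} = - \frac{41}{16}$ ($U{\left(a \right)} = -3 + \frac{\frac{7}{6} \cdot 3}{8} = -3 + \frac{1}{8} \cdot \frac{7}{2} = -3 + \frac{7}{16} = - \frac{41}{16}$)
$N{\left(h \right)} = \sqrt{2} \sqrt{h}$ ($N{\left(h \right)} = \sqrt{2 h} = \sqrt{2} \sqrt{h}$)
$\frac{N{\left(U{\left(\left(-5\right) 5 \left(-4\right) \left(Y{\left(-1 \right)} - 5\right) \right)} \right)}}{-89725} = \frac{\sqrt{2} \sqrt{- \frac{41}{16}}}{-89725} = \sqrt{2} \frac{i \sqrt{41}}{4} \left(- \frac{1}{89725}\right) = \frac{i \sqrt{82}}{4} \left(- \frac{1}{89725}\right) = - \frac{i \sqrt{82}}{358900}$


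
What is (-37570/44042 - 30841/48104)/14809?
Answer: -1582783301/15687146806856 ≈ -0.00010090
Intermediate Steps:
(-37570/44042 - 30841/48104)/14809 = (-37570*1/44042 - 30841*1/48104)*(1/14809) = (-18785/22021 - 30841/48104)*(1/14809) = -1582783301/1059298184*1/14809 = -1582783301/15687146806856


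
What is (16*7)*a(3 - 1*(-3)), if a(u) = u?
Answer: 672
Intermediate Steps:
(16*7)*a(3 - 1*(-3)) = (16*7)*(3 - 1*(-3)) = 112*(3 + 3) = 112*6 = 672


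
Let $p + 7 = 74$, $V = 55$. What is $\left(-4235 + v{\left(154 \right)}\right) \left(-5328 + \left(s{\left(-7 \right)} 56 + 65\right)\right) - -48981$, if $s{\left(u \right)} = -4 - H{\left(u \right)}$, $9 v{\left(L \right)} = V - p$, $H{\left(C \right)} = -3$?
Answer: $22582038$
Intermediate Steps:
$p = 67$ ($p = -7 + 74 = 67$)
$v{\left(L \right)} = - \frac{4}{3}$ ($v{\left(L \right)} = \frac{55 - 67}{9} = \frac{1}{9} \left(-12\right) = - \frac{4}{3}$)
$s{\left(u \right)} = -1$ ($s{\left(u \right)} = -4 - -3 = -4 + 3 = -1$)
$\left(-4235 + v{\left(154 \right)}\right) \left(-5328 + \left(s{\left(-7 \right)} 56 + 65\right)\right) - -48981 = \left(-4235 - \frac{4}{3}\right) \left(-5328 + \left(\left(-1\right) 56 + 65\right)\right) - -48981 = - \frac{12709 \left(-5328 + \left(-56 + 65\right)\right)}{3} + 48981 = - \frac{12709 \left(-5328 + 9\right)}{3} + 48981 = \left(- \frac{12709}{3}\right) \left(-5319\right) + 48981 = 22533057 + 48981 = 22582038$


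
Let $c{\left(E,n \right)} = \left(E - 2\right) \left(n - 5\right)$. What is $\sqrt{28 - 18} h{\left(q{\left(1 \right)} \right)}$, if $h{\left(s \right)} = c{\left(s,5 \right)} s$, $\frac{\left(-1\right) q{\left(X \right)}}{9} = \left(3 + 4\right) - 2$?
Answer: $0$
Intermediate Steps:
$q{\left(X \right)} = -45$ ($q{\left(X \right)} = - 9 \left(\left(3 + 4\right) - 2\right) = - 9 \left(7 - 2\right) = \left(-9\right) 5 = -45$)
$c{\left(E,n \right)} = \left(-5 + n\right) \left(-2 + E\right)$ ($c{\left(E,n \right)} = \left(-2 + E\right) \left(-5 + n\right) = \left(-5 + n\right) \left(-2 + E\right)$)
$h{\left(s \right)} = 0$ ($h{\left(s \right)} = \left(10 - 5 s - 10 + s 5\right) s = \left(10 - 5 s - 10 + 5 s\right) s = 0 s = 0$)
$\sqrt{28 - 18} h{\left(q{\left(1 \right)} \right)} = \sqrt{28 - 18} \cdot 0 = \sqrt{10} \cdot 0 = 0$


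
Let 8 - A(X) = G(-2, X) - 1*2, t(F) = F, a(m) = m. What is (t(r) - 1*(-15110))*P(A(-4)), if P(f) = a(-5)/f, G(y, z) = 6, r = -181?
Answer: -74645/4 ≈ -18661.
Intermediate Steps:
A(X) = 4 (A(X) = 8 - (6 - 1*2) = 8 - (6 - 2) = 8 - 1*4 = 8 - 4 = 4)
P(f) = -5/f
(t(r) - 1*(-15110))*P(A(-4)) = (-181 - 1*(-15110))*(-5/4) = (-181 + 15110)*(-5*¼) = 14929*(-5/4) = -74645/4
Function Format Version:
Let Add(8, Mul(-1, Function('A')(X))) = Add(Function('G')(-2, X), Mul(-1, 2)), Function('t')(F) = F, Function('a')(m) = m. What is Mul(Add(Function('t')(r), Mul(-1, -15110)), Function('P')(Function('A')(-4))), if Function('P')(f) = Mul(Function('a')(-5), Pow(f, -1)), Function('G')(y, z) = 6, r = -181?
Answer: Rational(-74645, 4) ≈ -18661.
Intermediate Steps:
Function('A')(X) = 4 (Function('A')(X) = Add(8, Mul(-1, Add(6, Mul(-1, 2)))) = Add(8, Mul(-1, Add(6, -2))) = Add(8, Mul(-1, 4)) = Add(8, -4) = 4)
Function('P')(f) = Mul(-5, Pow(f, -1))
Mul(Add(Function('t')(r), Mul(-1, -15110)), Function('P')(Function('A')(-4))) = Mul(Add(-181, Mul(-1, -15110)), Mul(-5, Pow(4, -1))) = Mul(Add(-181, 15110), Mul(-5, Rational(1, 4))) = Mul(14929, Rational(-5, 4)) = Rational(-74645, 4)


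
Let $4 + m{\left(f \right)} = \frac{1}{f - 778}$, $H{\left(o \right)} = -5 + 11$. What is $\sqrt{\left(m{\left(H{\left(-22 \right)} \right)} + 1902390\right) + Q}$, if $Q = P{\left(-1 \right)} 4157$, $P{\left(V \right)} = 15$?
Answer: $\frac{\sqrt{292738549843}}{386} \approx 1401.7$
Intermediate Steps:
$H{\left(o \right)} = 6$
$Q = 62355$ ($Q = 15 \cdot 4157 = 62355$)
$m{\left(f \right)} = -4 + \frac{1}{-778 + f}$ ($m{\left(f \right)} = -4 + \frac{1}{f - 778} = -4 + \frac{1}{-778 + f}$)
$\sqrt{\left(m{\left(H{\left(-22 \right)} \right)} + 1902390\right) + Q} = \sqrt{\left(\frac{3113 - 24}{-778 + 6} + 1902390\right) + 62355} = \sqrt{\left(\frac{3113 - 24}{-772} + 1902390\right) + 62355} = \sqrt{\left(\left(- \frac{1}{772}\right) 3089 + 1902390\right) + 62355} = \sqrt{\left(- \frac{3089}{772} + 1902390\right) + 62355} = \sqrt{\frac{1468641991}{772} + 62355} = \sqrt{\frac{1516780051}{772}} = \frac{\sqrt{292738549843}}{386}$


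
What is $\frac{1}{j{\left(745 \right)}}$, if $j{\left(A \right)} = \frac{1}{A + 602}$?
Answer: $1347$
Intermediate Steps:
$j{\left(A \right)} = \frac{1}{602 + A}$
$\frac{1}{j{\left(745 \right)}} = \frac{1}{\frac{1}{602 + 745}} = \frac{1}{\frac{1}{1347}} = 1347$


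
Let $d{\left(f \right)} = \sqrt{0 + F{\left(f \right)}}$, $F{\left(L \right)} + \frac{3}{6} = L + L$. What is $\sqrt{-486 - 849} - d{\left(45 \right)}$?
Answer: $- \frac{\sqrt{358}}{2} + i \sqrt{1335} \approx -9.4604 + 36.538 i$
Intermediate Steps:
$F{\left(L \right)} = - \frac{1}{2} + 2 L$ ($F{\left(L \right)} = - \frac{1}{2} + \left(L + L\right) = - \frac{1}{2} + 2 L$)
$d{\left(f \right)} = \sqrt{- \frac{1}{2} + 2 f}$ ($d{\left(f \right)} = \sqrt{0 + \left(- \frac{1}{2} + 2 f\right)} = \sqrt{- \frac{1}{2} + 2 f}$)
$\sqrt{-486 - 849} - d{\left(45 \right)} = \sqrt{-486 - 849} - \frac{\sqrt{-2 + 8 \cdot 45}}{2} = \sqrt{-1335} - \frac{\sqrt{-2 + 360}}{2} = i \sqrt{1335} - \frac{\sqrt{358}}{2} = - \frac{\sqrt{358}}{2} + i \sqrt{1335}$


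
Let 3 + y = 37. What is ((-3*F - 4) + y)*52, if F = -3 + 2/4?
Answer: 1950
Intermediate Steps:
y = 34 (y = -3 + 37 = 34)
F = -5/2 (F = -3 + 2*(1/4) = -3 + 1/2 = -5/2 ≈ -2.5000)
((-3*F - 4) + y)*52 = ((-3*(-5/2) - 4) + 34)*52 = ((15/2 - 4) + 34)*52 = (7/2 + 34)*52 = (75/2)*52 = 1950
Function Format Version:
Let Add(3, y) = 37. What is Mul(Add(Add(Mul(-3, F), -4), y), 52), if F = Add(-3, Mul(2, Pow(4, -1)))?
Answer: 1950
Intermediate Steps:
y = 34 (y = Add(-3, 37) = 34)
F = Rational(-5, 2) (F = Add(-3, Mul(2, Rational(1, 4))) = Add(-3, Rational(1, 2)) = Rational(-5, 2) ≈ -2.5000)
Mul(Add(Add(Mul(-3, F), -4), y), 52) = Mul(Add(Add(Mul(-3, Rational(-5, 2)), -4), 34), 52) = Mul(Add(Add(Rational(15, 2), -4), 34), 52) = Mul(Add(Rational(7, 2), 34), 52) = Mul(Rational(75, 2), 52) = 1950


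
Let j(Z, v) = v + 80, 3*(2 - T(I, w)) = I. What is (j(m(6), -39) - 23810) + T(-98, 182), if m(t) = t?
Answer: -71203/3 ≈ -23734.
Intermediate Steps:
T(I, w) = 2 - I/3
j(Z, v) = 80 + v
(j(m(6), -39) - 23810) + T(-98, 182) = ((80 - 39) - 23810) + (2 - ⅓*(-98)) = (41 - 23810) + (2 + 98/3) = -23769 + 104/3 = -71203/3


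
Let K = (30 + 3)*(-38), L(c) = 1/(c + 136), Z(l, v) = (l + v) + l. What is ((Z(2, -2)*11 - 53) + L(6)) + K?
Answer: -182469/142 ≈ -1285.0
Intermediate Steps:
Z(l, v) = v + 2*l
L(c) = 1/(136 + c)
K = -1254 (K = 33*(-38) = -1254)
((Z(2, -2)*11 - 53) + L(6)) + K = (((-2 + 2*2)*11 - 53) + 1/(136 + 6)) - 1254 = (((-2 + 4)*11 - 53) + 1/142) - 1254 = ((2*11 - 53) + 1/142) - 1254 = ((22 - 53) + 1/142) - 1254 = (-31 + 1/142) - 1254 = -4401/142 - 1254 = -182469/142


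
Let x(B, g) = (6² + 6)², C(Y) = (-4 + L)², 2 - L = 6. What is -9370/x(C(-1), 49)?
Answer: -4685/882 ≈ -5.3118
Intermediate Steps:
L = -4 (L = 2 - 1*6 = 2 - 6 = -4)
C(Y) = 64 (C(Y) = (-4 - 4)² = (-8)² = 64)
x(B, g) = 1764 (x(B, g) = (36 + 6)² = 42² = 1764)
-9370/x(C(-1), 49) = -9370/1764 = -9370*1/1764 = -4685/882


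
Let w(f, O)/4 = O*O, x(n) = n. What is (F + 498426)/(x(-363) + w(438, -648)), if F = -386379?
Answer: 37349/559751 ≈ 0.066724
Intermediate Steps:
w(f, O) = 4*O² (w(f, O) = 4*(O*O) = 4*O²)
(F + 498426)/(x(-363) + w(438, -648)) = (-386379 + 498426)/(-363 + 4*(-648)²) = 112047/(-363 + 4*419904) = 112047/(-363 + 1679616) = 112047/1679253 = 112047*(1/1679253) = 37349/559751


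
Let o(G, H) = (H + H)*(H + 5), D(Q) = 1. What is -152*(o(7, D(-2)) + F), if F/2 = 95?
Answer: -30704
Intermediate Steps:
F = 190 (F = 2*95 = 190)
o(G, H) = 2*H*(5 + H) (o(G, H) = (2*H)*(5 + H) = 2*H*(5 + H))
-152*(o(7, D(-2)) + F) = -152*(2*1*(5 + 1) + 190) = -152*(2*1*6 + 190) = -152*(12 + 190) = -152*202 = -30704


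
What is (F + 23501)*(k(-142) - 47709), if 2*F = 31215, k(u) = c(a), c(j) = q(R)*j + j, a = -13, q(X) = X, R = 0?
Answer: -1866335837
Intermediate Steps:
c(j) = j (c(j) = 0*j + j = 0 + j = j)
k(u) = -13
F = 31215/2 (F = (1/2)*31215 = 31215/2 ≈ 15608.)
(F + 23501)*(k(-142) - 47709) = (31215/2 + 23501)*(-13 - 47709) = (78217/2)*(-47722) = -1866335837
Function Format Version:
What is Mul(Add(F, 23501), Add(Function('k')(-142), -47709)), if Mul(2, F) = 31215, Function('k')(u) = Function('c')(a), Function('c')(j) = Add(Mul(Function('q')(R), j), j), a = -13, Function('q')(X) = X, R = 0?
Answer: -1866335837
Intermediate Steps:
Function('c')(j) = j (Function('c')(j) = Add(Mul(0, j), j) = Add(0, j) = j)
Function('k')(u) = -13
F = Rational(31215, 2) (F = Mul(Rational(1, 2), 31215) = Rational(31215, 2) ≈ 15608.)
Mul(Add(F, 23501), Add(Function('k')(-142), -47709)) = Mul(Add(Rational(31215, 2), 23501), Add(-13, -47709)) = Mul(Rational(78217, 2), -47722) = -1866335837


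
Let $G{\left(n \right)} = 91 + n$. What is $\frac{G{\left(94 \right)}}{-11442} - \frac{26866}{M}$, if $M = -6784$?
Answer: $\frac{76536433}{19405632} \approx 3.944$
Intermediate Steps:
$\frac{G{\left(94 \right)}}{-11442} - \frac{26866}{M} = \frac{91 + 94}{-11442} - \frac{26866}{-6784} = 185 \left(- \frac{1}{11442}\right) - - \frac{13433}{3392} = - \frac{185}{11442} + \frac{13433}{3392} = \frac{76536433}{19405632}$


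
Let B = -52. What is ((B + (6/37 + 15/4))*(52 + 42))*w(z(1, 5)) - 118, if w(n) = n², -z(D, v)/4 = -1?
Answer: -2680358/37 ≈ -72442.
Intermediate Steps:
z(D, v) = 4 (z(D, v) = -4*(-1) = 4)
((B + (6/37 + 15/4))*(52 + 42))*w(z(1, 5)) - 118 = ((-52 + (6/37 + 15/4))*(52 + 42))*4² - 118 = ((-52 + (6*(1/37) + 15*(¼)))*94)*16 - 118 = ((-52 + (6/37 + 15/4))*94)*16 - 118 = ((-52 + 579/148)*94)*16 - 118 = -7117/148*94*16 - 118 = -334499/74*16 - 118 = -2675992/37 - 118 = -2680358/37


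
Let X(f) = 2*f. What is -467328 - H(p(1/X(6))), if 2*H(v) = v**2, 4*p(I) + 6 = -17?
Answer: -14955025/32 ≈ -4.6734e+5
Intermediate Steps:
p(I) = -23/4 (p(I) = -3/2 + (1/4)*(-17) = -3/2 - 17/4 = -23/4)
H(v) = v**2/2
-467328 - H(p(1/X(6))) = -467328 - (-23/4)**2/2 = -467328 - 529/(2*16) = -467328 - 1*529/32 = -467328 - 529/32 = -14955025/32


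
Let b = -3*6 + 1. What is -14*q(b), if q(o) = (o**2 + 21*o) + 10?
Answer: 812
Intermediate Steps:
b = -17 (b = -18 + 1 = -17)
q(o) = 10 + o**2 + 21*o
-14*q(b) = -14*(10 + (-17)**2 + 21*(-17)) = -14*(10 + 289 - 357) = -14*(-58) = 812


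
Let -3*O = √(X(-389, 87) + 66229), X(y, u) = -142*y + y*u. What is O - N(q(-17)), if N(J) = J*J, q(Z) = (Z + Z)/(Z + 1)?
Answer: -289/64 - 2*√2434 ≈ -103.19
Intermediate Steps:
X(y, u) = -142*y + u*y
q(Z) = 2*Z/(1 + Z) (q(Z) = (2*Z)/(1 + Z) = 2*Z/(1 + Z))
N(J) = J²
O = -2*√2434 (O = -√(-389*(-142 + 87) + 66229)/3 = -√(-389*(-55) + 66229)/3 = -√(21395 + 66229)/3 = -2*√2434 ≈ -98.671)
O - N(q(-17)) = -2*√2434 - (2*(-17)/(1 - 17))² = -2*√2434 - (2*(-17)/(-16))² = -2*√2434 - (2*(-17)*(-1/16))² = -2*√2434 - (17/8)² = -2*√2434 - 1*289/64 = -2*√2434 - 289/64 = -289/64 - 2*√2434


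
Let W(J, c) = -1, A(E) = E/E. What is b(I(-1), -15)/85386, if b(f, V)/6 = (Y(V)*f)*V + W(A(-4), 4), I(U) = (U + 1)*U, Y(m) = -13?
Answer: -1/14231 ≈ -7.0269e-5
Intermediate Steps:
A(E) = 1
I(U) = U*(1 + U) (I(U) = (1 + U)*U = U*(1 + U))
b(f, V) = -6 - 78*V*f (b(f, V) = 6*((-13*f)*V - 1) = 6*(-13*V*f - 1) = 6*(-1 - 13*V*f) = -6 - 78*V*f)
b(I(-1), -15)/85386 = (-6 - 78*(-15)*(-(1 - 1)))/85386 = (-6 - 78*(-15)*(-1*0))*(1/85386) = (-6 - 78*(-15)*0)*(1/85386) = (-6 + 0)*(1/85386) = -6*1/85386 = -1/14231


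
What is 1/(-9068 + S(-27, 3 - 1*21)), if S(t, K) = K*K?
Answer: -1/8744 ≈ -0.00011436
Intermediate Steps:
S(t, K) = K**2
1/(-9068 + S(-27, 3 - 1*21)) = 1/(-9068 + (3 - 1*21)**2) = 1/(-9068 + (3 - 21)**2) = 1/(-9068 + (-18)**2) = 1/(-9068 + 324) = 1/(-8744) = -1/8744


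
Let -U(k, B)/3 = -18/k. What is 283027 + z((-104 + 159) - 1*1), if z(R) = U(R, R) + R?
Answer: 283082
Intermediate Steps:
U(k, B) = 54/k (U(k, B) = -(-54)/k = 54/k)
z(R) = R + 54/R (z(R) = 54/R + R = R + 54/R)
283027 + z((-104 + 159) - 1*1) = 283027 + (((-104 + 159) - 1*1) + 54/((-104 + 159) - 1*1)) = 283027 + ((55 - 1) + 54/(55 - 1)) = 283027 + (54 + 54/54) = 283027 + (54 + 54*(1/54)) = 283027 + (54 + 1) = 283027 + 55 = 283082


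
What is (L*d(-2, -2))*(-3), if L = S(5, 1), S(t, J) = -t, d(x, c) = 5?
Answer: 75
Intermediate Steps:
L = -5 (L = -1*5 = -5)
(L*d(-2, -2))*(-3) = -5*5*(-3) = -25*(-3) = 75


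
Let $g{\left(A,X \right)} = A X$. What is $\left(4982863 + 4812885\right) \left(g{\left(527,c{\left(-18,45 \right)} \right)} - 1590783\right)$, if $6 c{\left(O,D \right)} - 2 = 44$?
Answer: $- \frac{46629993910544}{3} \approx -1.5543 \cdot 10^{13}$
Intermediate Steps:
$c{\left(O,D \right)} = \frac{23}{3}$ ($c{\left(O,D \right)} = \frac{1}{3} + \frac{1}{6} \cdot 44 = \frac{1}{3} + \frac{22}{3} = \frac{23}{3}$)
$\left(4982863 + 4812885\right) \left(g{\left(527,c{\left(-18,45 \right)} \right)} - 1590783\right) = \left(4982863 + 4812885\right) \left(527 \cdot \frac{23}{3} - 1590783\right) = 9795748 \left(\frac{12121}{3} - 1590783\right) = 9795748 \left(- \frac{4760228}{3}\right) = - \frac{46629993910544}{3}$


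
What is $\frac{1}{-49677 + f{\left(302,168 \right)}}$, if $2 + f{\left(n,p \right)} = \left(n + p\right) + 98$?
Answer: $- \frac{1}{49111} \approx -2.0362 \cdot 10^{-5}$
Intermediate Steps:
$f{\left(n,p \right)} = 96 + n + p$ ($f{\left(n,p \right)} = -2 + \left(\left(n + p\right) + 98\right) = -2 + \left(98 + n + p\right) = 96 + n + p$)
$\frac{1}{-49677 + f{\left(302,168 \right)}} = \frac{1}{-49677 + \left(96 + 302 + 168\right)} = \frac{1}{-49677 + 566} = \frac{1}{-49111} = - \frac{1}{49111}$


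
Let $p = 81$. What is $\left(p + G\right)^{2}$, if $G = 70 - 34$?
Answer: $13689$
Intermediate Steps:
$G = 36$ ($G = 70 - 34 = 36$)
$\left(p + G\right)^{2} = \left(81 + 36\right)^{2} = 117^{2} = 13689$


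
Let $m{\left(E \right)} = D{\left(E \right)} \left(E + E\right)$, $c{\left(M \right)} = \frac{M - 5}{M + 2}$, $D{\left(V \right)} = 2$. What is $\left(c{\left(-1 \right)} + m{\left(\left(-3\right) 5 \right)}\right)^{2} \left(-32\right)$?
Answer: $-139392$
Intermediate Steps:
$c{\left(M \right)} = \frac{-5 + M}{2 + M}$
$m{\left(E \right)} = 4 E$ ($m{\left(E \right)} = 2 \left(E + E\right) = 2 \cdot 2 E = 4 E$)
$\left(c{\left(-1 \right)} + m{\left(\left(-3\right) 5 \right)}\right)^{2} \left(-32\right) = \left(\frac{-5 - 1}{2 - 1} + 4 \left(\left(-3\right) 5\right)\right)^{2} \left(-32\right) = \left(1^{-1} \left(-6\right) + 4 \left(-15\right)\right)^{2} \left(-32\right) = \left(1 \left(-6\right) - 60\right)^{2} \left(-32\right) = \left(-6 - 60\right)^{2} \left(-32\right) = \left(-66\right)^{2} \left(-32\right) = 4356 \left(-32\right) = -139392$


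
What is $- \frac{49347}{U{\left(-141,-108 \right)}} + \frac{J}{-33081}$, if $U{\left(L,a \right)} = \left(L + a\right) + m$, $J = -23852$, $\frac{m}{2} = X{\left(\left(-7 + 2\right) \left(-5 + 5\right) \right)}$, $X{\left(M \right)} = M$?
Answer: $\frac{546129085}{2745723} \approx 198.9$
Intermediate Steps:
$m = 0$ ($m = 2 \left(-7 + 2\right) \left(-5 + 5\right) = 2 \left(\left(-5\right) 0\right) = 2 \cdot 0 = 0$)
$U{\left(L,a \right)} = L + a$ ($U{\left(L,a \right)} = \left(L + a\right) + 0 = L + a$)
$- \frac{49347}{U{\left(-141,-108 \right)}} + \frac{J}{-33081} = - \frac{49347}{-141 - 108} - \frac{23852}{-33081} = - \frac{49347}{-249} - - \frac{23852}{33081} = \left(-49347\right) \left(- \frac{1}{249}\right) + \frac{23852}{33081} = \frac{16449}{83} + \frac{23852}{33081} = \frac{546129085}{2745723}$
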